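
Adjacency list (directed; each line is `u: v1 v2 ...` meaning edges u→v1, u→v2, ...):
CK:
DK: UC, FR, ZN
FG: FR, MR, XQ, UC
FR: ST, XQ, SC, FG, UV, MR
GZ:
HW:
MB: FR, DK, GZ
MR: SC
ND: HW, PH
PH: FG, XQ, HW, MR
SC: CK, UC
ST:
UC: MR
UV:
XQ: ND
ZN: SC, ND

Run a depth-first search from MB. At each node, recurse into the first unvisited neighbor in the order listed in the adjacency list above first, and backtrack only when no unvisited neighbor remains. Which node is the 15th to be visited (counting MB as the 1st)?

Visit MB
MB → FR
FR → ST
FR → XQ
XQ → ND
ND → HW
ND → PH
PH → FG
FG → MR
MR → SC
SC → CK
SC → UC
FR → UV
MB → DK
DK → ZN
MB → GZ

Visit order: MB, FR, ST, XQ, ND, HW, PH, FG, MR, SC, CK, UC, UV, DK, ZN, GZ

ZN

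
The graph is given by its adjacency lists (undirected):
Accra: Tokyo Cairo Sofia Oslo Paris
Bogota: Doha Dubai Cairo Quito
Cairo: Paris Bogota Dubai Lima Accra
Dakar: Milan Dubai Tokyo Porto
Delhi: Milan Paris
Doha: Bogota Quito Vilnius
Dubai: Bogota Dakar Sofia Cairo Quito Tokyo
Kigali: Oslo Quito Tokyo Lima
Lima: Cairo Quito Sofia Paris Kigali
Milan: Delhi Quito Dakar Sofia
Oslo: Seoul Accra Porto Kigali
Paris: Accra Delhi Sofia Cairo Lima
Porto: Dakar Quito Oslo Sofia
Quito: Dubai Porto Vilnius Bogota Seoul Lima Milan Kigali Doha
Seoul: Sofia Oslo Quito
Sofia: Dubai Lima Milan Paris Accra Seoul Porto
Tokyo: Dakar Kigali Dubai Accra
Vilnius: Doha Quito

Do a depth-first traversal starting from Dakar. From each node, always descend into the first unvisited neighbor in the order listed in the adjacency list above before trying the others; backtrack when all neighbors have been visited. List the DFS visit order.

Dakar, Milan, Delhi, Paris, Accra, Tokyo, Kigali, Oslo, Seoul, Sofia, Dubai, Bogota, Doha, Quito, Porto, Vilnius, Lima, Cairo

Visit Dakar
Dakar → Milan
Milan → Delhi
Delhi → Paris
Paris → Accra
Accra → Tokyo
Tokyo → Kigali
Kigali → Oslo
Oslo → Seoul
Seoul → Sofia
Sofia → Dubai
Dubai → Bogota
Bogota → Doha
Doha → Quito
Quito → Porto
Quito → Vilnius
Quito → Lima
Lima → Cairo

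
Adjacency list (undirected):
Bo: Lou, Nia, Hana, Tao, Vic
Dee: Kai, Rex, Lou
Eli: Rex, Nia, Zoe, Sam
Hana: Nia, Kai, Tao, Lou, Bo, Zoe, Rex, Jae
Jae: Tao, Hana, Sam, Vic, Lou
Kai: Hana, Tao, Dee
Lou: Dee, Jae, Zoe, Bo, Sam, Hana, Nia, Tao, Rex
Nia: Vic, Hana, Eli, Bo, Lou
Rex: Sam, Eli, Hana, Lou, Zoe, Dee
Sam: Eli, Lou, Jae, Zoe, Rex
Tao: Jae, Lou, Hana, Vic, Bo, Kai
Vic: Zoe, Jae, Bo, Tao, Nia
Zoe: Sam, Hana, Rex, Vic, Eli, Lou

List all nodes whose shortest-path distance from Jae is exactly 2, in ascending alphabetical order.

Level 0: Jae
Level 1: Hana, Lou, Sam, Tao, Vic
Level 2: Bo, Dee, Eli, Kai, Nia, Rex, Zoe

Bo, Dee, Eli, Kai, Nia, Rex, Zoe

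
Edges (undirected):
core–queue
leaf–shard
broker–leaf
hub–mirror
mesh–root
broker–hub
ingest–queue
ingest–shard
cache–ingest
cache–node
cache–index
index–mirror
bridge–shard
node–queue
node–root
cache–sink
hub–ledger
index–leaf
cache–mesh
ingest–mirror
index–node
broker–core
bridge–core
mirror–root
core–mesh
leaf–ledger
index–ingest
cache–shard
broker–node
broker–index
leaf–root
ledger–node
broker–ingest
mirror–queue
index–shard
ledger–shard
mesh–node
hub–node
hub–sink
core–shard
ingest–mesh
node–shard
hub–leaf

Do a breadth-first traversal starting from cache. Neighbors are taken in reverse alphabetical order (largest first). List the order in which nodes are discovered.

Visit cache; enqueue sink, shard, node, mesh, ingest, index → queue [sink, shard, node, mesh, ingest, index]
Visit sink; enqueue hub → queue [shard, node, mesh, ingest, index, hub]
Visit shard; enqueue ledger, leaf, core, bridge → queue [node, mesh, ingest, index, hub, ledger, leaf, core, bridge]
Visit node; enqueue root, queue, broker → queue [mesh, ingest, index, hub, ledger, leaf, core, bridge, root, queue, broker]
Visit mesh → queue [ingest, index, hub, ledger, leaf, core, bridge, root, queue, broker]
Visit ingest; enqueue mirror → queue [index, hub, ledger, leaf, core, bridge, root, queue, broker, mirror]
Visit index → queue [hub, ledger, leaf, core, bridge, root, queue, broker, mirror]
Visit hub → queue [ledger, leaf, core, bridge, root, queue, broker, mirror]
Visit ledger → queue [leaf, core, bridge, root, queue, broker, mirror]
Visit leaf → queue [core, bridge, root, queue, broker, mirror]
Visit core → queue [bridge, root, queue, broker, mirror]
Visit bridge → queue [root, queue, broker, mirror]
Visit root → queue [queue, broker, mirror]
Visit queue → queue [broker, mirror]
Visit broker → queue [mirror]
Visit mirror → queue []

cache -> sink -> shard -> node -> mesh -> ingest -> index -> hub -> ledger -> leaf -> core -> bridge -> root -> queue -> broker -> mirror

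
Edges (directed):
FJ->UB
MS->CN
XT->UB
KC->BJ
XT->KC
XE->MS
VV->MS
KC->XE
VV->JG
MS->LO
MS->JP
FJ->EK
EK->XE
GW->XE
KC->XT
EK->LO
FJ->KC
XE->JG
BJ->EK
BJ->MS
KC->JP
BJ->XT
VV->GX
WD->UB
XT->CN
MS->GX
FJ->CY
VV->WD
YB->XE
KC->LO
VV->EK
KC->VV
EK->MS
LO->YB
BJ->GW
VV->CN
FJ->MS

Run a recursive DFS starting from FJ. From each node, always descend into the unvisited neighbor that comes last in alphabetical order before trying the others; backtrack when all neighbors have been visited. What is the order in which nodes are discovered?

FJ → UB → MS → LO → YB → XE → JG → JP → GX → CN → KC → XT → VV → WD → EK → BJ → GW → CY

Visit FJ
FJ → UB
FJ → MS
MS → LO
LO → YB
YB → XE
XE → JG
MS → JP
MS → GX
MS → CN
FJ → KC
KC → XT
KC → VV
VV → WD
VV → EK
KC → BJ
BJ → GW
FJ → CY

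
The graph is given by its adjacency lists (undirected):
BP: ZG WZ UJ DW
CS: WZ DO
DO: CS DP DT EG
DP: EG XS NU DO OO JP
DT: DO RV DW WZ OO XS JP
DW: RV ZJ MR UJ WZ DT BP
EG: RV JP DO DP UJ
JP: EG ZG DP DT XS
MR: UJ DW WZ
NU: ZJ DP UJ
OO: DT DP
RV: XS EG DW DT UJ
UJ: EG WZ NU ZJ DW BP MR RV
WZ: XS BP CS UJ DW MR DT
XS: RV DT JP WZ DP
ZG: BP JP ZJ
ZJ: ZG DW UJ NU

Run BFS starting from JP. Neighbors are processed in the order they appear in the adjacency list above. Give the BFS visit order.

JP, EG, ZG, DP, DT, XS, RV, DO, UJ, BP, ZJ, NU, OO, DW, WZ, CS, MR

Visit JP; enqueue EG, ZG, DP, DT, XS → queue [EG, ZG, DP, DT, XS]
Visit EG; enqueue RV, DO, UJ → queue [ZG, DP, DT, XS, RV, DO, UJ]
Visit ZG; enqueue BP, ZJ → queue [DP, DT, XS, RV, DO, UJ, BP, ZJ]
Visit DP; enqueue NU, OO → queue [DT, XS, RV, DO, UJ, BP, ZJ, NU, OO]
Visit DT; enqueue DW, WZ → queue [XS, RV, DO, UJ, BP, ZJ, NU, OO, DW, WZ]
Visit XS → queue [RV, DO, UJ, BP, ZJ, NU, OO, DW, WZ]
Visit RV → queue [DO, UJ, BP, ZJ, NU, OO, DW, WZ]
Visit DO; enqueue CS → queue [UJ, BP, ZJ, NU, OO, DW, WZ, CS]
Visit UJ; enqueue MR → queue [BP, ZJ, NU, OO, DW, WZ, CS, MR]
Visit BP → queue [ZJ, NU, OO, DW, WZ, CS, MR]
Visit ZJ → queue [NU, OO, DW, WZ, CS, MR]
Visit NU → queue [OO, DW, WZ, CS, MR]
Visit OO → queue [DW, WZ, CS, MR]
Visit DW → queue [WZ, CS, MR]
Visit WZ → queue [CS, MR]
Visit CS → queue [MR]
Visit MR → queue []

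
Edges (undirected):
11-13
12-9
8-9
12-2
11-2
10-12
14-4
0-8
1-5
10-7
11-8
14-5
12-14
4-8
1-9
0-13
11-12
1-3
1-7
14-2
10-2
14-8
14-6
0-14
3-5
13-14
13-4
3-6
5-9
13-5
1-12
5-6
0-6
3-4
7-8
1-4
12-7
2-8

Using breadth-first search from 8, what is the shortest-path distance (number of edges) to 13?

2

Level 0: 8
Level 1: 0, 2, 4, 7, 9, 11, 14
Level 2: 1, 3, 5, 6, 10, 12, 13
13 first appears at level 2.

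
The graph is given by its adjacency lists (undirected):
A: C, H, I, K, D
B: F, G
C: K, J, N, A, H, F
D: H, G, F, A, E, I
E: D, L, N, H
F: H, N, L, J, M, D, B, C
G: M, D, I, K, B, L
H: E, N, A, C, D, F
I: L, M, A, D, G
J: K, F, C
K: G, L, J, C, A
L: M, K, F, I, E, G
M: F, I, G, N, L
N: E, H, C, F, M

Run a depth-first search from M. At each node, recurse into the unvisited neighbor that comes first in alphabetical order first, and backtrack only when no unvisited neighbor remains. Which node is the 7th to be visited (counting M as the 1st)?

C

Visit M
M → F
F → B
B → G
G → D
D → A
A → C
C → H
H → E
E → L
L → I
L → K
K → J
E → N

Visit order: M, F, B, G, D, A, C, H, E, L, I, K, J, N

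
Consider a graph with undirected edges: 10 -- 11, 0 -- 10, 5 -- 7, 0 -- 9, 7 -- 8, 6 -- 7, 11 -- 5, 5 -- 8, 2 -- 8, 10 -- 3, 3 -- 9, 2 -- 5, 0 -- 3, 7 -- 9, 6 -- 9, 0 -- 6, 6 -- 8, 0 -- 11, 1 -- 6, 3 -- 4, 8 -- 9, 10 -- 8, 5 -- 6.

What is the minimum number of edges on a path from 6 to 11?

2

Level 0: 6
Level 1: 0, 1, 5, 7, 8, 9
Level 2: 2, 3, 10, 11
Level 3: 4
11 first appears at level 2.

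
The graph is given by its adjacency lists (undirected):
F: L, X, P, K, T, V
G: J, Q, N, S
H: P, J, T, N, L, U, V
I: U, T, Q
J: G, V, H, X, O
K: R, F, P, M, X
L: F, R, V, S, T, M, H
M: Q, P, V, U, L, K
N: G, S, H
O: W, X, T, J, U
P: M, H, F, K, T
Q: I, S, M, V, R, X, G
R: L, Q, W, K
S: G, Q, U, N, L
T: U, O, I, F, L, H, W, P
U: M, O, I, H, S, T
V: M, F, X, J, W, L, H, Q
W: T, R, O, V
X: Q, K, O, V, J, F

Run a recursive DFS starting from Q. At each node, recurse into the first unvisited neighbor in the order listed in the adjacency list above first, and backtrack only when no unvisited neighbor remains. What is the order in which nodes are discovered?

Q, I, U, M, P, H, J, G, N, S, L, F, X, K, R, W, T, O, V

Visit Q
Q → I
I → U
U → M
M → P
P → H
H → J
J → G
G → N
N → S
S → L
L → F
F → X
X → K
K → R
R → W
W → T
T → O
W → V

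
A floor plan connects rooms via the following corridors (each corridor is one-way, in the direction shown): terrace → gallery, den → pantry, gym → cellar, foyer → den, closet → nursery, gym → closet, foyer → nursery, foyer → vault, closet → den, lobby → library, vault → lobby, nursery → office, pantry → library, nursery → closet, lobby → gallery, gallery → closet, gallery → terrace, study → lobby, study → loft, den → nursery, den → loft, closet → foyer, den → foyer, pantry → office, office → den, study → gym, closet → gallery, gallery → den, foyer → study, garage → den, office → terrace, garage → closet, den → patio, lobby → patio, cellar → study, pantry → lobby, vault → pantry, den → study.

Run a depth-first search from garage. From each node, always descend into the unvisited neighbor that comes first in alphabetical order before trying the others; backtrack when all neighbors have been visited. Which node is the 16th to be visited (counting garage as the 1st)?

vault

Visit garage
garage → closet
closet → den
den → foyer
foyer → nursery
nursery → office
office → terrace
terrace → gallery
foyer → study
study → gym
gym → cellar
study → lobby
lobby → library
lobby → patio
study → loft
foyer → vault
vault → pantry

Visit order: garage, closet, den, foyer, nursery, office, terrace, gallery, study, gym, cellar, lobby, library, patio, loft, vault, pantry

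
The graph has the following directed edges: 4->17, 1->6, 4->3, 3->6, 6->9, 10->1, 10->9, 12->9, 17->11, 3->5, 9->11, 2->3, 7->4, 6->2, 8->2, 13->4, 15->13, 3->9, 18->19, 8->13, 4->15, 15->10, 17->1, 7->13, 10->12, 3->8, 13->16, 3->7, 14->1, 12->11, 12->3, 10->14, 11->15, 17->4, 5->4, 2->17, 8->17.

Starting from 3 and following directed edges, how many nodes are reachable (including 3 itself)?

17

BFS from 3 visits: 3, 5, 6, 7, 8, 9, 4, 2, 13, 17, 11, 15, 16, 1, 10, 12, 14
Reachable nodes: 17 of 19 total.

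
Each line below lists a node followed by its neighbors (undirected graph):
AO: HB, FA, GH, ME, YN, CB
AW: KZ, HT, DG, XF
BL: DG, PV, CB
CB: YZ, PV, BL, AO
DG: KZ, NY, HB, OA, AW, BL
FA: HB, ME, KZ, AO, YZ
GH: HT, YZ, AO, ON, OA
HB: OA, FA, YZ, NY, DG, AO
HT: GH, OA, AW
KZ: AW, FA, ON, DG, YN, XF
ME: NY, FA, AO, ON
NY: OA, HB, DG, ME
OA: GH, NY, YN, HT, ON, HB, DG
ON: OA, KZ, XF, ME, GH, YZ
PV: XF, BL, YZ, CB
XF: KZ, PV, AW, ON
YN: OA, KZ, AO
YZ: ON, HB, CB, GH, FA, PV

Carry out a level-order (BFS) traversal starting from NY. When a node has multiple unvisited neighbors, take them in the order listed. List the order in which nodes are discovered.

Visit NY; enqueue OA, HB, DG, ME → queue [OA, HB, DG, ME]
Visit OA; enqueue GH, YN, HT, ON → queue [HB, DG, ME, GH, YN, HT, ON]
Visit HB; enqueue FA, YZ, AO → queue [DG, ME, GH, YN, HT, ON, FA, YZ, AO]
Visit DG; enqueue KZ, AW, BL → queue [ME, GH, YN, HT, ON, FA, YZ, AO, KZ, AW, BL]
Visit ME → queue [GH, YN, HT, ON, FA, YZ, AO, KZ, AW, BL]
Visit GH → queue [YN, HT, ON, FA, YZ, AO, KZ, AW, BL]
Visit YN → queue [HT, ON, FA, YZ, AO, KZ, AW, BL]
Visit HT → queue [ON, FA, YZ, AO, KZ, AW, BL]
Visit ON; enqueue XF → queue [FA, YZ, AO, KZ, AW, BL, XF]
Visit FA → queue [YZ, AO, KZ, AW, BL, XF]
Visit YZ; enqueue CB, PV → queue [AO, KZ, AW, BL, XF, CB, PV]
Visit AO → queue [KZ, AW, BL, XF, CB, PV]
Visit KZ → queue [AW, BL, XF, CB, PV]
Visit AW → queue [BL, XF, CB, PV]
Visit BL → queue [XF, CB, PV]
Visit XF → queue [CB, PV]
Visit CB → queue [PV]
Visit PV → queue []

NY, OA, HB, DG, ME, GH, YN, HT, ON, FA, YZ, AO, KZ, AW, BL, XF, CB, PV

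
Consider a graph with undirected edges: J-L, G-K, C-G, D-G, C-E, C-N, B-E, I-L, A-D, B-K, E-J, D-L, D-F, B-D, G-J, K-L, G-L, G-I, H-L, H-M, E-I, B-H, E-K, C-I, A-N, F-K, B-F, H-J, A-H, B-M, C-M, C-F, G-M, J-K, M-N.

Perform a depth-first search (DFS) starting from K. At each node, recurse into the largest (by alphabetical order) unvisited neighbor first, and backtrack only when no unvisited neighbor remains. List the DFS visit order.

K -> L -> J -> H -> M -> N -> C -> I -> G -> D -> F -> B -> E -> A

Visit K
K → L
L → J
J → H
H → M
M → N
N → C
C → I
I → G
G → D
D → F
F → B
B → E
D → A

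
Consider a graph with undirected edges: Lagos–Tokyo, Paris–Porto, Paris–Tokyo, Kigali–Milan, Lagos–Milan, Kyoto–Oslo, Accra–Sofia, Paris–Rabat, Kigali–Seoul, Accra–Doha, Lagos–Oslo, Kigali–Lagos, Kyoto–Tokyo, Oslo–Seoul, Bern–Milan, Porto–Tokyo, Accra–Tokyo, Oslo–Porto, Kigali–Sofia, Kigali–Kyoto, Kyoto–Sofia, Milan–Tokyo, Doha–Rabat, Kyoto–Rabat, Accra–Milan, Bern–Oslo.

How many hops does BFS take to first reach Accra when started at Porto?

Level 0: Porto
Level 1: Oslo, Paris, Tokyo
Level 2: Accra, Bern, Kyoto, Lagos, Milan, Rabat, Seoul
Level 3: Doha, Kigali, Sofia
Accra first appears at level 2.

2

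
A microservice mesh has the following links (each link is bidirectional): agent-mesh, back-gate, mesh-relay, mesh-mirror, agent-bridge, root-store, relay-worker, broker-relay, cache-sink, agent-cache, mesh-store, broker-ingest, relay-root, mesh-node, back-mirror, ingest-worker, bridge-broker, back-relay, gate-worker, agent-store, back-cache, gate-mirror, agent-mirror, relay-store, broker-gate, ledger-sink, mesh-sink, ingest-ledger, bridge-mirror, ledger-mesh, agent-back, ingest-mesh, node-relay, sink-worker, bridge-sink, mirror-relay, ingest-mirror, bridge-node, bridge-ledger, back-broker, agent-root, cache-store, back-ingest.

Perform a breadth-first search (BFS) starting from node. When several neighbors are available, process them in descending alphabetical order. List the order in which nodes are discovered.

node, relay, mesh, bridge, worker, store, root, mirror, broker, back, sink, ledger, ingest, agent, gate, cache

Visit node; enqueue relay, mesh, bridge → queue [relay, mesh, bridge]
Visit relay; enqueue worker, store, root, mirror, broker, back → queue [mesh, bridge, worker, store, root, mirror, broker, back]
Visit mesh; enqueue sink, ledger, ingest, agent → queue [bridge, worker, store, root, mirror, broker, back, sink, ledger, ingest, agent]
Visit bridge → queue [worker, store, root, mirror, broker, back, sink, ledger, ingest, agent]
Visit worker; enqueue gate → queue [store, root, mirror, broker, back, sink, ledger, ingest, agent, gate]
Visit store; enqueue cache → queue [root, mirror, broker, back, sink, ledger, ingest, agent, gate, cache]
Visit root → queue [mirror, broker, back, sink, ledger, ingest, agent, gate, cache]
Visit mirror → queue [broker, back, sink, ledger, ingest, agent, gate, cache]
Visit broker → queue [back, sink, ledger, ingest, agent, gate, cache]
Visit back → queue [sink, ledger, ingest, agent, gate, cache]
Visit sink → queue [ledger, ingest, agent, gate, cache]
Visit ledger → queue [ingest, agent, gate, cache]
Visit ingest → queue [agent, gate, cache]
Visit agent → queue [gate, cache]
Visit gate → queue [cache]
Visit cache → queue []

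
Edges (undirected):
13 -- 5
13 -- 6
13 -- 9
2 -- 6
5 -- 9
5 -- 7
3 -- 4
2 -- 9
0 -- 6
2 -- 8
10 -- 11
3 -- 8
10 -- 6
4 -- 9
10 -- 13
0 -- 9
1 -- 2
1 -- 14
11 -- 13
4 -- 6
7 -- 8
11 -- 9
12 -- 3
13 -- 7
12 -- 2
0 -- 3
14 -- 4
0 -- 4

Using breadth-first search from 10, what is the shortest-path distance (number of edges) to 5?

Level 0: 10
Level 1: 6, 11, 13
Level 2: 0, 2, 4, 5, 7, 9
Level 3: 1, 3, 8, 12, 14
5 first appears at level 2.

2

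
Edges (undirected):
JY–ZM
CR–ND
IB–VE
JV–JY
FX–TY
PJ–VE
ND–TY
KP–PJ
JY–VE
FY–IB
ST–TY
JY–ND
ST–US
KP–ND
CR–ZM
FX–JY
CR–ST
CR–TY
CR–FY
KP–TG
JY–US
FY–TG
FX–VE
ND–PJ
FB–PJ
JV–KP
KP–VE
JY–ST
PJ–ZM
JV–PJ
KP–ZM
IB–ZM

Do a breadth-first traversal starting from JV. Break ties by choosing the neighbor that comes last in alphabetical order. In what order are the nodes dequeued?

JV, PJ, KP, JY, ZM, VE, ND, FB, TG, US, ST, FX, IB, CR, TY, FY

Visit JV; enqueue PJ, KP, JY → queue [PJ, KP, JY]
Visit PJ; enqueue ZM, VE, ND, FB → queue [KP, JY, ZM, VE, ND, FB]
Visit KP; enqueue TG → queue [JY, ZM, VE, ND, FB, TG]
Visit JY; enqueue US, ST, FX → queue [ZM, VE, ND, FB, TG, US, ST, FX]
Visit ZM; enqueue IB, CR → queue [VE, ND, FB, TG, US, ST, FX, IB, CR]
Visit VE → queue [ND, FB, TG, US, ST, FX, IB, CR]
Visit ND; enqueue TY → queue [FB, TG, US, ST, FX, IB, CR, TY]
Visit FB → queue [TG, US, ST, FX, IB, CR, TY]
Visit TG; enqueue FY → queue [US, ST, FX, IB, CR, TY, FY]
Visit US → queue [ST, FX, IB, CR, TY, FY]
Visit ST → queue [FX, IB, CR, TY, FY]
Visit FX → queue [IB, CR, TY, FY]
Visit IB → queue [CR, TY, FY]
Visit CR → queue [TY, FY]
Visit TY → queue [FY]
Visit FY → queue []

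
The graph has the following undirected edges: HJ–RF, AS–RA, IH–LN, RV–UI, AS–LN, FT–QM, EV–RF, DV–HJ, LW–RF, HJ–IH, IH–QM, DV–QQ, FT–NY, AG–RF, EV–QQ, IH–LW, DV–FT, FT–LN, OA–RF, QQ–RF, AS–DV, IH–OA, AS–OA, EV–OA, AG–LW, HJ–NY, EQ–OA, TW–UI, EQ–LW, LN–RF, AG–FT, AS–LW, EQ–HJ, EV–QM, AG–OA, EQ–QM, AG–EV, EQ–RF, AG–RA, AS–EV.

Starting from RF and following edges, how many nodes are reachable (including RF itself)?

16

BFS from RF visits: RF, QQ, OA, LW, LN, HJ, EV, EQ, AG, DV, IH, AS, FT, NY, QM, RA
Reachable nodes: 16 of 19 total.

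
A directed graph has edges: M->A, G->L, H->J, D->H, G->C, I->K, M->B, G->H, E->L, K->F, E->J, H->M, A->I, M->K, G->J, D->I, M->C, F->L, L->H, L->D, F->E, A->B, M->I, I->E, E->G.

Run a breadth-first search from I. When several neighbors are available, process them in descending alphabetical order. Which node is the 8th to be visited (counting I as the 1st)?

Visit I; enqueue K, E → queue [K, E]
Visit K; enqueue F → queue [E, F]
Visit E; enqueue L, J, G → queue [F, L, J, G]
Visit F → queue [L, J, G]
Visit L; enqueue H, D → queue [J, G, H, D]
Visit J → queue [G, H, D]
Visit G; enqueue C → queue [H, D, C]
Visit H; enqueue M → queue [D, C, M]
Visit D → queue [C, M]
Visit C → queue [M]
Visit M; enqueue B, A → queue [B, A]
Visit B → queue [A]
Visit A → queue []

Visit order: I, K, E, F, L, J, G, H, D, C, M, B, A

H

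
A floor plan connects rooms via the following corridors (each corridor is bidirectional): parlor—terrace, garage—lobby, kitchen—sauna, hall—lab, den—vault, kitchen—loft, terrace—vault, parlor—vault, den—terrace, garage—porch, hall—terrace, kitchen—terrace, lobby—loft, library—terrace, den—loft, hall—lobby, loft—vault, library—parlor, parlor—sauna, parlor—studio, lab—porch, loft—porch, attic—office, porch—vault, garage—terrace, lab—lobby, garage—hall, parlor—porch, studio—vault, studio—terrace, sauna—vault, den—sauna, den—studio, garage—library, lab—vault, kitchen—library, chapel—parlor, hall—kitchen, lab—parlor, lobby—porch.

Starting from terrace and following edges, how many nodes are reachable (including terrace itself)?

BFS from terrace visits: terrace, den, garage, hall, kitchen, library, parlor, studio, vault, loft, sauna, lobby, porch, lab, chapel
Reachable nodes: 15 of 17 total.

15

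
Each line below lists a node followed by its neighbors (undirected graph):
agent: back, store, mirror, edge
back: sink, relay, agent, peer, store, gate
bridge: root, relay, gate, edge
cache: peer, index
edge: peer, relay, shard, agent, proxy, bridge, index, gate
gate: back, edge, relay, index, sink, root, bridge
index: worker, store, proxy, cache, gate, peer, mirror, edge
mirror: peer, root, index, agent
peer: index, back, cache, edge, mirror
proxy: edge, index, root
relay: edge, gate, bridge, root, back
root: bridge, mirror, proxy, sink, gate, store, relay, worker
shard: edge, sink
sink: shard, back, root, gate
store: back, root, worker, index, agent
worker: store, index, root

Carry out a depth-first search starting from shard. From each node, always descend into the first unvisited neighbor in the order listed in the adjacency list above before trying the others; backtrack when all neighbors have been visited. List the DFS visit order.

shard -> edge -> peer -> index -> worker -> store -> back -> sink -> root -> bridge -> relay -> gate -> mirror -> agent -> proxy -> cache

Visit shard
shard → edge
edge → peer
peer → index
index → worker
worker → store
store → back
back → sink
sink → root
root → bridge
bridge → relay
relay → gate
root → mirror
mirror → agent
root → proxy
index → cache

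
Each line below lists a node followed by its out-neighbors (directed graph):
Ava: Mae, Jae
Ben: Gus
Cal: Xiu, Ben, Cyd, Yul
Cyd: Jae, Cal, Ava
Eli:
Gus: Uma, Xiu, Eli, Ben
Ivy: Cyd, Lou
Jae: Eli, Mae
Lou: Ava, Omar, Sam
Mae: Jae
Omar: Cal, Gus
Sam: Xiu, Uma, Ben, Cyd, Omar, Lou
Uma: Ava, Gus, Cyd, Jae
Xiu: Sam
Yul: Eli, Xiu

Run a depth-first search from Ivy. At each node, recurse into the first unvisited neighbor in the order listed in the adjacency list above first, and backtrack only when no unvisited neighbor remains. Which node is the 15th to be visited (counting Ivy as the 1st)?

Yul

Visit Ivy
Ivy → Cyd
Cyd → Jae
Jae → Eli
Jae → Mae
Cyd → Cal
Cal → Xiu
Xiu → Sam
Sam → Uma
Uma → Ava
Uma → Gus
Gus → Ben
Sam → Omar
Sam → Lou
Cal → Yul

Visit order: Ivy, Cyd, Jae, Eli, Mae, Cal, Xiu, Sam, Uma, Ava, Gus, Ben, Omar, Lou, Yul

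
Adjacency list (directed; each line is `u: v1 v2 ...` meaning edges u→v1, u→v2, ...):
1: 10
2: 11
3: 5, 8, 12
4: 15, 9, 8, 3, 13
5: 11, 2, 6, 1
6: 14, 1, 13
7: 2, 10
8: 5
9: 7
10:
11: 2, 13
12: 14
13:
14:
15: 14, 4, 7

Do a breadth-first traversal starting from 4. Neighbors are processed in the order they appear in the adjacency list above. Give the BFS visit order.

Visit 4; enqueue 15, 9, 8, 3, 13 → queue [15, 9, 8, 3, 13]
Visit 15; enqueue 14, 7 → queue [9, 8, 3, 13, 14, 7]
Visit 9 → queue [8, 3, 13, 14, 7]
Visit 8; enqueue 5 → queue [3, 13, 14, 7, 5]
Visit 3; enqueue 12 → queue [13, 14, 7, 5, 12]
Visit 13 → queue [14, 7, 5, 12]
Visit 14 → queue [7, 5, 12]
Visit 7; enqueue 2, 10 → queue [5, 12, 2, 10]
Visit 5; enqueue 11, 6, 1 → queue [12, 2, 10, 11, 6, 1]
Visit 12 → queue [2, 10, 11, 6, 1]
Visit 2 → queue [10, 11, 6, 1]
Visit 10 → queue [11, 6, 1]
Visit 11 → queue [6, 1]
Visit 6 → queue [1]
Visit 1 → queue []

4 15 9 8 3 13 14 7 5 12 2 10 11 6 1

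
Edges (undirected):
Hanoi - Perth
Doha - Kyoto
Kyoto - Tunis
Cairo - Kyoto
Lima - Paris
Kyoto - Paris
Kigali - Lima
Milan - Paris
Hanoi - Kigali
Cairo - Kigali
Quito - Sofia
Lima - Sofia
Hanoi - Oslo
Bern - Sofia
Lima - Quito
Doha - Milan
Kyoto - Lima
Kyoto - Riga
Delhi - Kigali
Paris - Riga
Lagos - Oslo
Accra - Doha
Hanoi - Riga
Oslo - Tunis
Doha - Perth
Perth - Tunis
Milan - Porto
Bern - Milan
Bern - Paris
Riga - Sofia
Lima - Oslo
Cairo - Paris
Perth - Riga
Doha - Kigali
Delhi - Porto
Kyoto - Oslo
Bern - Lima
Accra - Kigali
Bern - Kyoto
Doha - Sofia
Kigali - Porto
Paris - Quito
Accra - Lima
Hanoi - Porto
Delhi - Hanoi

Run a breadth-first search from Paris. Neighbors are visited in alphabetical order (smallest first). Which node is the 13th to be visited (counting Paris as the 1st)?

Tunis

Visit Paris; enqueue Bern, Cairo, Kyoto, Lima, Milan, Quito, Riga → queue [Bern, Cairo, Kyoto, Lima, Milan, Quito, Riga]
Visit Bern; enqueue Sofia → queue [Cairo, Kyoto, Lima, Milan, Quito, Riga, Sofia]
Visit Cairo; enqueue Kigali → queue [Kyoto, Lima, Milan, Quito, Riga, Sofia, Kigali]
Visit Kyoto; enqueue Doha, Oslo, Tunis → queue [Lima, Milan, Quito, Riga, Sofia, Kigali, Doha, Oslo, Tunis]
Visit Lima; enqueue Accra → queue [Milan, Quito, Riga, Sofia, Kigali, Doha, Oslo, Tunis, Accra]
Visit Milan; enqueue Porto → queue [Quito, Riga, Sofia, Kigali, Doha, Oslo, Tunis, Accra, Porto]
Visit Quito → queue [Riga, Sofia, Kigali, Doha, Oslo, Tunis, Accra, Porto]
Visit Riga; enqueue Hanoi, Perth → queue [Sofia, Kigali, Doha, Oslo, Tunis, Accra, Porto, Hanoi, Perth]
Visit Sofia → queue [Kigali, Doha, Oslo, Tunis, Accra, Porto, Hanoi, Perth]
Visit Kigali; enqueue Delhi → queue [Doha, Oslo, Tunis, Accra, Porto, Hanoi, Perth, Delhi]
Visit Doha → queue [Oslo, Tunis, Accra, Porto, Hanoi, Perth, Delhi]
Visit Oslo; enqueue Lagos → queue [Tunis, Accra, Porto, Hanoi, Perth, Delhi, Lagos]
Visit Tunis → queue [Accra, Porto, Hanoi, Perth, Delhi, Lagos]
Visit Accra → queue [Porto, Hanoi, Perth, Delhi, Lagos]
Visit Porto → queue [Hanoi, Perth, Delhi, Lagos]
Visit Hanoi → queue [Perth, Delhi, Lagos]
Visit Perth → queue [Delhi, Lagos]
Visit Delhi → queue [Lagos]
Visit Lagos → queue []

Visit order: Paris, Bern, Cairo, Kyoto, Lima, Milan, Quito, Riga, Sofia, Kigali, Doha, Oslo, Tunis, Accra, Porto, Hanoi, Perth, Delhi, Lagos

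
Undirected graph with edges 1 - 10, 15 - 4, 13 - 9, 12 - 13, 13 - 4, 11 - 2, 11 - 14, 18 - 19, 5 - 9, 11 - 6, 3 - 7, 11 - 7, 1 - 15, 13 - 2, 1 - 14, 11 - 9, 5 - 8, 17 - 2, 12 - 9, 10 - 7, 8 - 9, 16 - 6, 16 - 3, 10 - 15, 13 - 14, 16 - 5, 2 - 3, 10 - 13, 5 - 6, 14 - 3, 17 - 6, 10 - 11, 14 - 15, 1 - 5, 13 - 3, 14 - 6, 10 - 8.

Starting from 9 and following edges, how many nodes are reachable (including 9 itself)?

17

BFS from 9 visits: 9, 13, 12, 11, 8, 5, 14, 10, 4, 3, 2, 7, 6, 16, 1, 15, 17
Reachable nodes: 17 of 19 total.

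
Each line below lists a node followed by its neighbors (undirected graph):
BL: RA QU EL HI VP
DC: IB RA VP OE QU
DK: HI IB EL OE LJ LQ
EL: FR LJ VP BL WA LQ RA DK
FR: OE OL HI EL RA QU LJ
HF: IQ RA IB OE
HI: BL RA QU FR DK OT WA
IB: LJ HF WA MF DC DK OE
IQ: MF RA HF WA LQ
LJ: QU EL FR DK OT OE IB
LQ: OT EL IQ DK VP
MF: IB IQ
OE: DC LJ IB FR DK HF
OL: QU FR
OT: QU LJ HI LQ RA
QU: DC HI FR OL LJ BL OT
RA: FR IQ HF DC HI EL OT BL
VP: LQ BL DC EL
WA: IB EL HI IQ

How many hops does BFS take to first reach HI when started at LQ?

2

Level 0: LQ
Level 1: DK, EL, IQ, OT, VP
Level 2: BL, DC, FR, HF, HI, IB, LJ, MF, OE, QU, RA, WA
Level 3: OL
HI first appears at level 2.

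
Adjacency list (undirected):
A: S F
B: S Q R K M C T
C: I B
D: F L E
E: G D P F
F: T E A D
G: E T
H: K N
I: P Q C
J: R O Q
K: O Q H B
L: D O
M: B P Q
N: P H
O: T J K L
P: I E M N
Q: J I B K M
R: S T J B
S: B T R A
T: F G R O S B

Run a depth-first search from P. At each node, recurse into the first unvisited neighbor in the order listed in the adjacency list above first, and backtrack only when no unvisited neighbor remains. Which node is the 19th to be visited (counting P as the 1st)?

M

Visit P
P → I
I → Q
Q → J
J → R
R → S
S → B
B → K
K → O
O → T
T → F
F → E
E → G
E → D
D → L
F → A
K → H
H → N
B → M
B → C

Visit order: P, I, Q, J, R, S, B, K, O, T, F, E, G, D, L, A, H, N, M, C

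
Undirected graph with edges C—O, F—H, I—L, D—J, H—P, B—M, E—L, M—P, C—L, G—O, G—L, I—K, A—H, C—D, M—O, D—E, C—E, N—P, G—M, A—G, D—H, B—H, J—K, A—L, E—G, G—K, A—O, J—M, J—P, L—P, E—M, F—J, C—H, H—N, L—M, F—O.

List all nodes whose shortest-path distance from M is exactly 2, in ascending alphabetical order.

Level 0: M
Level 1: B, E, G, J, L, O, P
Level 2: A, C, D, F, H, I, K, N

A, C, D, F, H, I, K, N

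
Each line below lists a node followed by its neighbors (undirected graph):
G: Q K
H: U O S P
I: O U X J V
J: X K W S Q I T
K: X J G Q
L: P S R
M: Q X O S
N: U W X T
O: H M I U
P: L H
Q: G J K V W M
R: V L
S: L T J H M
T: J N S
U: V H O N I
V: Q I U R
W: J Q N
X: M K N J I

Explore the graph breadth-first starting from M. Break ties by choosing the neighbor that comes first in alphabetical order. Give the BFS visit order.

Visit M; enqueue O, Q, S, X → queue [O, Q, S, X]
Visit O; enqueue H, I, U → queue [Q, S, X, H, I, U]
Visit Q; enqueue G, J, K, V, W → queue [S, X, H, I, U, G, J, K, V, W]
Visit S; enqueue L, T → queue [X, H, I, U, G, J, K, V, W, L, T]
Visit X; enqueue N → queue [H, I, U, G, J, K, V, W, L, T, N]
Visit H; enqueue P → queue [I, U, G, J, K, V, W, L, T, N, P]
Visit I → queue [U, G, J, K, V, W, L, T, N, P]
Visit U → queue [G, J, K, V, W, L, T, N, P]
Visit G → queue [J, K, V, W, L, T, N, P]
Visit J → queue [K, V, W, L, T, N, P]
Visit K → queue [V, W, L, T, N, P]
Visit V; enqueue R → queue [W, L, T, N, P, R]
Visit W → queue [L, T, N, P, R]
Visit L → queue [T, N, P, R]
Visit T → queue [N, P, R]
Visit N → queue [P, R]
Visit P → queue [R]
Visit R → queue []

M O Q S X H I U G J K V W L T N P R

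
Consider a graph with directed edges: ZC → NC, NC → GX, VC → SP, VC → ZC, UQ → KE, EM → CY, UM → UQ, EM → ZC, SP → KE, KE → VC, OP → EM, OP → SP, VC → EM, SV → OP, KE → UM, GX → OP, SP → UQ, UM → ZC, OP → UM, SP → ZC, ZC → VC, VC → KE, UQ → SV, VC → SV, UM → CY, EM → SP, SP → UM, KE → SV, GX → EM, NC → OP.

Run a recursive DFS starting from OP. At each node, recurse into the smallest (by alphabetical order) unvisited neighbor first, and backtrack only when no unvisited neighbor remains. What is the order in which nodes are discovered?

Visit OP
OP → EM
EM → CY
EM → SP
SP → KE
KE → SV
KE → UM
UM → UQ
UM → ZC
ZC → NC
NC → GX
ZC → VC

OP → EM → CY → SP → KE → SV → UM → UQ → ZC → NC → GX → VC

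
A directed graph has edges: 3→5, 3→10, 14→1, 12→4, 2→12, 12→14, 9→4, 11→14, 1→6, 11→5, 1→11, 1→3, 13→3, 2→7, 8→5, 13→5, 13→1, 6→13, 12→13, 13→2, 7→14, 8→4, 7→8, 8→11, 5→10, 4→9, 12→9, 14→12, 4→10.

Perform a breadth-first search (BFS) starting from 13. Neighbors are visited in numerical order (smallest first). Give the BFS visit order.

13, 1, 2, 3, 5, 6, 11, 7, 12, 10, 14, 8, 4, 9

Visit 13; enqueue 1, 2, 3, 5 → queue [1, 2, 3, 5]
Visit 1; enqueue 6, 11 → queue [2, 3, 5, 6, 11]
Visit 2; enqueue 7, 12 → queue [3, 5, 6, 11, 7, 12]
Visit 3; enqueue 10 → queue [5, 6, 11, 7, 12, 10]
Visit 5 → queue [6, 11, 7, 12, 10]
Visit 6 → queue [11, 7, 12, 10]
Visit 11; enqueue 14 → queue [7, 12, 10, 14]
Visit 7; enqueue 8 → queue [12, 10, 14, 8]
Visit 12; enqueue 4, 9 → queue [10, 14, 8, 4, 9]
Visit 10 → queue [14, 8, 4, 9]
Visit 14 → queue [8, 4, 9]
Visit 8 → queue [4, 9]
Visit 4 → queue [9]
Visit 9 → queue []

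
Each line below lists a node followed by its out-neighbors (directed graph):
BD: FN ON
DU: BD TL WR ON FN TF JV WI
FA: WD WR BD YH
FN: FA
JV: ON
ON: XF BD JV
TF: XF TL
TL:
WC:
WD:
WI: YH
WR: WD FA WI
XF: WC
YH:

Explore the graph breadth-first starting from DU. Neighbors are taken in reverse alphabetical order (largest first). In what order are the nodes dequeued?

Visit DU; enqueue WR, WI, TL, TF, ON, JV, FN, BD → queue [WR, WI, TL, TF, ON, JV, FN, BD]
Visit WR; enqueue WD, FA → queue [WI, TL, TF, ON, JV, FN, BD, WD, FA]
Visit WI; enqueue YH → queue [TL, TF, ON, JV, FN, BD, WD, FA, YH]
Visit TL → queue [TF, ON, JV, FN, BD, WD, FA, YH]
Visit TF; enqueue XF → queue [ON, JV, FN, BD, WD, FA, YH, XF]
Visit ON → queue [JV, FN, BD, WD, FA, YH, XF]
Visit JV → queue [FN, BD, WD, FA, YH, XF]
Visit FN → queue [BD, WD, FA, YH, XF]
Visit BD → queue [WD, FA, YH, XF]
Visit WD → queue [FA, YH, XF]
Visit FA → queue [YH, XF]
Visit YH → queue [XF]
Visit XF; enqueue WC → queue [WC]
Visit WC → queue []

DU, WR, WI, TL, TF, ON, JV, FN, BD, WD, FA, YH, XF, WC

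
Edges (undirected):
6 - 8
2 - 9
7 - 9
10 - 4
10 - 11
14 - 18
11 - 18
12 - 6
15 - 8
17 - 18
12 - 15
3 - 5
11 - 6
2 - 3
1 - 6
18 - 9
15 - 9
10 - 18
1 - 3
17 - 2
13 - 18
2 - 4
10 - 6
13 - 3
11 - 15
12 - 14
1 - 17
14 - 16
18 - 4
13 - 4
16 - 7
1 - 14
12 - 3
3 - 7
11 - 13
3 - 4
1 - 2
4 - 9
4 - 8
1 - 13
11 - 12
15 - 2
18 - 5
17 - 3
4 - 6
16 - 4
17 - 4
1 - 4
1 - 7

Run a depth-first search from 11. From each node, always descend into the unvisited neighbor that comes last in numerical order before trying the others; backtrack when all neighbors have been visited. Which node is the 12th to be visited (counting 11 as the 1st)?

13

Visit 11
11 → 18
18 → 17
17 → 4
4 → 16
16 → 14
14 → 12
12 → 15
15 → 9
9 → 7
7 → 3
3 → 13
13 → 1
1 → 6
6 → 10
6 → 8
1 → 2
3 → 5

Visit order: 11, 18, 17, 4, 16, 14, 12, 15, 9, 7, 3, 13, 1, 6, 10, 8, 2, 5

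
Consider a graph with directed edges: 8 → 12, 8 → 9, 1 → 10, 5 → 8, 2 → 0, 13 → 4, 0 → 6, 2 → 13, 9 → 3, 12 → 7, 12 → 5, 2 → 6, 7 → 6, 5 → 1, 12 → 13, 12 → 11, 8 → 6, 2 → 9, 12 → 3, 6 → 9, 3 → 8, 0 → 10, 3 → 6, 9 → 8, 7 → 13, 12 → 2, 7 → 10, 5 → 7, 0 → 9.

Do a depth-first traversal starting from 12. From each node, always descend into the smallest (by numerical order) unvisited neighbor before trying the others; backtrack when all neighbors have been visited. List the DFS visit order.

Visit 12
12 → 2
2 → 0
0 → 6
6 → 9
9 → 3
3 → 8
0 → 10
2 → 13
13 → 4
12 → 5
5 → 1
5 → 7
12 → 11

12, 2, 0, 6, 9, 3, 8, 10, 13, 4, 5, 1, 7, 11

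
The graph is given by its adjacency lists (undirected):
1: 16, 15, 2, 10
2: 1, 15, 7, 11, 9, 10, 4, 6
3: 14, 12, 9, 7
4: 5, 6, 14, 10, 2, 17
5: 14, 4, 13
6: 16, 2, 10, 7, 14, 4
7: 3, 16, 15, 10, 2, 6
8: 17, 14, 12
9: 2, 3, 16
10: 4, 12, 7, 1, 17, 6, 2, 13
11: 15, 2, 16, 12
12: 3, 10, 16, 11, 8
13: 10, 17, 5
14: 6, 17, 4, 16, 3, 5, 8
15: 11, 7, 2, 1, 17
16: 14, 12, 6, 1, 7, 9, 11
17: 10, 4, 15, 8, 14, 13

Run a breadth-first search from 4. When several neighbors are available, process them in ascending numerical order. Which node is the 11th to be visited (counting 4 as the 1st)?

Visit 4; enqueue 2, 5, 6, 10, 14, 17 → queue [2, 5, 6, 10, 14, 17]
Visit 2; enqueue 1, 7, 9, 11, 15 → queue [5, 6, 10, 14, 17, 1, 7, 9, 11, 15]
Visit 5; enqueue 13 → queue [6, 10, 14, 17, 1, 7, 9, 11, 15, 13]
Visit 6; enqueue 16 → queue [10, 14, 17, 1, 7, 9, 11, 15, 13, 16]
Visit 10; enqueue 12 → queue [14, 17, 1, 7, 9, 11, 15, 13, 16, 12]
Visit 14; enqueue 3, 8 → queue [17, 1, 7, 9, 11, 15, 13, 16, 12, 3, 8]
Visit 17 → queue [1, 7, 9, 11, 15, 13, 16, 12, 3, 8]
Visit 1 → queue [7, 9, 11, 15, 13, 16, 12, 3, 8]
Visit 7 → queue [9, 11, 15, 13, 16, 12, 3, 8]
Visit 9 → queue [11, 15, 13, 16, 12, 3, 8]
Visit 11 → queue [15, 13, 16, 12, 3, 8]
Visit 15 → queue [13, 16, 12, 3, 8]
Visit 13 → queue [16, 12, 3, 8]
Visit 16 → queue [12, 3, 8]
Visit 12 → queue [3, 8]
Visit 3 → queue [8]
Visit 8 → queue []

Visit order: 4, 2, 5, 6, 10, 14, 17, 1, 7, 9, 11, 15, 13, 16, 12, 3, 8

11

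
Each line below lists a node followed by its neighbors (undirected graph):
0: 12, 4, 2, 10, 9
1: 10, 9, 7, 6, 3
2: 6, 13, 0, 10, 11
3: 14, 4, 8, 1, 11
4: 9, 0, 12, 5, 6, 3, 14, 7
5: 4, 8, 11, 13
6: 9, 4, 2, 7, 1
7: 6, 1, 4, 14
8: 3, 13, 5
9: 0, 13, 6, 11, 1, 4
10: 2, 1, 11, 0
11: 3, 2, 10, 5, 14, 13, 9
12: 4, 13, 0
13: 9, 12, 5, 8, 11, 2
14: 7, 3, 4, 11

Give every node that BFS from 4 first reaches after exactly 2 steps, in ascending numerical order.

1, 2, 8, 10, 11, 13

Level 0: 4
Level 1: 0, 3, 5, 6, 7, 9, 12, 14
Level 2: 1, 2, 8, 10, 11, 13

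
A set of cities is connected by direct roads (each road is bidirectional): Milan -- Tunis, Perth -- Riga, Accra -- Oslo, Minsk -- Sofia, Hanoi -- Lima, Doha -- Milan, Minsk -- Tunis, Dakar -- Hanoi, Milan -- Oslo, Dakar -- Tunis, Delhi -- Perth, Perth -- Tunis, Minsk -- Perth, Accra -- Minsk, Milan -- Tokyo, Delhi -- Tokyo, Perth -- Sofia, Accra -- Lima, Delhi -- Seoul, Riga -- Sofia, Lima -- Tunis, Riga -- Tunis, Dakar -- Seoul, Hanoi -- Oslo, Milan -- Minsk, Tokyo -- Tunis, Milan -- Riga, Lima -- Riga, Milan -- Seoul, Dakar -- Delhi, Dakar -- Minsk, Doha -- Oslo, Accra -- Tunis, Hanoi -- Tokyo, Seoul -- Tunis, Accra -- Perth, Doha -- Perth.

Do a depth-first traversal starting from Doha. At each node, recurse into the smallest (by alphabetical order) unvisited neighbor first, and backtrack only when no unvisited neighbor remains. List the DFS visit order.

Doha, Milan, Minsk, Accra, Lima, Hanoi, Dakar, Delhi, Perth, Riga, Sofia, Tunis, Seoul, Tokyo, Oslo

Visit Doha
Doha → Milan
Milan → Minsk
Minsk → Accra
Accra → Lima
Lima → Hanoi
Hanoi → Dakar
Dakar → Delhi
Delhi → Perth
Perth → Riga
Riga → Sofia
Riga → Tunis
Tunis → Seoul
Tunis → Tokyo
Hanoi → Oslo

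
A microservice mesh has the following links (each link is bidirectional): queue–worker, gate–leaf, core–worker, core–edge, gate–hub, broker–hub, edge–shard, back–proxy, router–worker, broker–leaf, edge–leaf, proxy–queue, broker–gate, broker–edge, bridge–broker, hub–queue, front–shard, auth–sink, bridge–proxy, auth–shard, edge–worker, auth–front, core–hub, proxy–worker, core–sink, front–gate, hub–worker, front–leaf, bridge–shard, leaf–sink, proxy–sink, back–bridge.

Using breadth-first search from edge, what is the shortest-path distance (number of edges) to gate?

2

Level 0: edge
Level 1: broker, core, leaf, shard, worker
Level 2: auth, bridge, front, gate, hub, proxy, queue, router, sink
Level 3: back
gate first appears at level 2.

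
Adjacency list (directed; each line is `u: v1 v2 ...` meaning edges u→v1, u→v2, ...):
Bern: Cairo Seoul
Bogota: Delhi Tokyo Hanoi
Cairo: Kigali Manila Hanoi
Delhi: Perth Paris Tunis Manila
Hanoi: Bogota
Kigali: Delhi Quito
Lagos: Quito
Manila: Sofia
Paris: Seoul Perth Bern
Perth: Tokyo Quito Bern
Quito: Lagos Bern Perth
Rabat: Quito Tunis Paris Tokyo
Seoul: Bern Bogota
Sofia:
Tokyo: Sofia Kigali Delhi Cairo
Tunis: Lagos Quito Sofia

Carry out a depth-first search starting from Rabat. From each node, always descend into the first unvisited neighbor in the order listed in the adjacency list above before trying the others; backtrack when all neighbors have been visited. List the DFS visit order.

Visit Rabat
Rabat → Quito
Quito → Lagos
Quito → Bern
Bern → Cairo
Cairo → Kigali
Kigali → Delhi
Delhi → Perth
Perth → Tokyo
Tokyo → Sofia
Delhi → Paris
Paris → Seoul
Seoul → Bogota
Bogota → Hanoi
Delhi → Tunis
Delhi → Manila

Rabat, Quito, Lagos, Bern, Cairo, Kigali, Delhi, Perth, Tokyo, Sofia, Paris, Seoul, Bogota, Hanoi, Tunis, Manila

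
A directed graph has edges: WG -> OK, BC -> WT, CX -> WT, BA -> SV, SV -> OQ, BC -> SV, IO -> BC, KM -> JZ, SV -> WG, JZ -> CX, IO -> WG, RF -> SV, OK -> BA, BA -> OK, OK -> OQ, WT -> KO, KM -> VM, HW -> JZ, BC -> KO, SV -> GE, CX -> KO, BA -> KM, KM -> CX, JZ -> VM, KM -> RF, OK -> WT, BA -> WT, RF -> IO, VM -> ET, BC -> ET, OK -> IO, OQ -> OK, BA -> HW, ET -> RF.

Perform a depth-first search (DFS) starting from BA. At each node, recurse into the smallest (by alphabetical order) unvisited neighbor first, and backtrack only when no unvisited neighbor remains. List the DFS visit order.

BA HW JZ CX KO WT VM ET RF IO BC SV GE OQ OK WG KM

Visit BA
BA → HW
HW → JZ
JZ → CX
CX → KO
CX → WT
JZ → VM
VM → ET
ET → RF
RF → IO
IO → BC
BC → SV
SV → GE
SV → OQ
OQ → OK
SV → WG
BA → KM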